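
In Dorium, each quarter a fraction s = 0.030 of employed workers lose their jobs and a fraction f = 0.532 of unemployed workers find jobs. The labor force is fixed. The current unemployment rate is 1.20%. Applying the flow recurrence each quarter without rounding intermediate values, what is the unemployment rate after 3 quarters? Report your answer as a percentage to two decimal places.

Unemployment rate after three quarters ≈ 4.99%.

With a fixed labor force, u_{t+1} = u_t + s·(1−u_t) − f·u_t = u_t·(1−s−f) + s.
Here 1−s−f = 0.438 and s = 0.030.
u_1 = 0.012000 × 0.438 + 0.030 = 0.035256.
u_2 = 0.035256 × 0.438 + 0.030 = 0.045442.
u_3 = 0.045442 × 0.438 + 0.030 = 0.049904.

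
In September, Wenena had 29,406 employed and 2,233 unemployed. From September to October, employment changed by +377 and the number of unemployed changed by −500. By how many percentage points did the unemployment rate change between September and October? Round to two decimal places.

September: labor force = 29,406 + 2,233 = 31,639; u = 2,233/31,639 = 7.06%.
October: labor force = 29,783 + 1,733 = 31,516; u = 1,733/31,516 = 5.50%.
Change = 5.50% − 7.06% = −1.56 pp.

The unemployment rate changed by −1.56 percentage points.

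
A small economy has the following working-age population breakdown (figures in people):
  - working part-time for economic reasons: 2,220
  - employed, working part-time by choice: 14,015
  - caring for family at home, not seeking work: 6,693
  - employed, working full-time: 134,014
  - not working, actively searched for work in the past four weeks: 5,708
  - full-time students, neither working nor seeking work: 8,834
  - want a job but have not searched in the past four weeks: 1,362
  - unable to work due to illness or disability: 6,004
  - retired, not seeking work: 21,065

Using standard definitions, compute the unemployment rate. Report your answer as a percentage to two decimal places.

Employed = 2,220 + 14,015 + 134,014 = 150,249 (anyone who worked, including part-time for economic reasons, counts as employed).
Unemployed = 5,708.
Labor force = 150,249 + 5,708 = 155,957.
Unemployment rate = 5,708 / 155,957 = 3.66%.

Unemployment rate ≈ 3.66%.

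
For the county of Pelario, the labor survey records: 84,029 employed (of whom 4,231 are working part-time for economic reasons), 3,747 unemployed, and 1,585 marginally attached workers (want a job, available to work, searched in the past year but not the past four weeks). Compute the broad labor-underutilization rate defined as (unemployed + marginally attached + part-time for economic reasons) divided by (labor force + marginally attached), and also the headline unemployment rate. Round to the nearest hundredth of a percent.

Labor force = 84,029 + 3,747 = 87,776.
Numerator = 3,747 + 1,585 + 4,231 = 9,563.
Denominator = 87,776 + 1,585 = 89,361.
Broad rate = 9,563 / 89,361 = 10.70%.
Headline unemployment rate = 3,747 / 87,776 = 4.27%.

Broad underutilization rate ≈ 10.70%; headline unemployment rate ≈ 4.27%.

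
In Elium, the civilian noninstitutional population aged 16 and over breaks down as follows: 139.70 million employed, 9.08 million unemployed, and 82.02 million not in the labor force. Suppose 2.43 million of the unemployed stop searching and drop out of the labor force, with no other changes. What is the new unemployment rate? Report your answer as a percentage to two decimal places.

New unemployment rate ≈ 4.54%.

Initially, labor force = 139.70 + 9.08 = 148.78 million, so u = 9.08/148.78 = 6.10%.
After the change, unemployed and labor force both fall by 2.43 → E = 139.70, U = 6.65, labor force = 146.35 million.
New unemployment rate = 6.65 / 146.35 = 4.54%.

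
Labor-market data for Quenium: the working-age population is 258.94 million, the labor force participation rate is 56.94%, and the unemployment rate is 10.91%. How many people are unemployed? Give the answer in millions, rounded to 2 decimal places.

About 16.09 million are unemployed.

Labor force = 0.5694 × 258.94 = 147.44 million.
Unemployed = 0.1091 × 147.44 ≈ 16.09 million.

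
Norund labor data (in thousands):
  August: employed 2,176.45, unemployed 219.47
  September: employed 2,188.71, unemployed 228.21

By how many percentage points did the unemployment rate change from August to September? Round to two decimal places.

The unemployment rate changed by +0.28 percentage points.

August: labor force = 2,176.45 + 219.47 = 2,395.92; u = 219.47/2,395.92 = 9.16%.
September: labor force = 2,188.71 + 228.21 = 2,416.92; u = 228.21/2,416.92 = 9.44%.
Change = 9.44% − 9.16% = +0.28 pp.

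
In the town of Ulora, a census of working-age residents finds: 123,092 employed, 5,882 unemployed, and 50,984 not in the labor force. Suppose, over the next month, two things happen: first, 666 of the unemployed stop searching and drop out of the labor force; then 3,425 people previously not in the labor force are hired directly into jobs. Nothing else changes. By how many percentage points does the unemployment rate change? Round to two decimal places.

The unemployment rate changes by −0.60 percentage points.

Initially, labor force = 123,092 + 5,882 = 128,974, so u = 5,882/128,974 = 4.56%.
After the first change, unemployed and labor force both fall by 666 → E = 123,092, U = 5,216, labor force = 128,308.
After the second change, employed and labor force both rise by 3,425; unemployed unchanged → E = 126,517, U = 5,216, labor force = 131,733.
New unemployment rate = 5,216 / 131,733 = 3.96%.
Change = 3.96% − 4.56% = −0.60 percentage points.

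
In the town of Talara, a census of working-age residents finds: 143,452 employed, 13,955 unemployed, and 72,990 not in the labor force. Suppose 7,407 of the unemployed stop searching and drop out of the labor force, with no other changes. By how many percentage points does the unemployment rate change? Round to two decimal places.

Initially, labor force = 143,452 + 13,955 = 157,407, so u = 13,955/157,407 = 8.87%.
After the change, unemployed and labor force both fall by 7,407 → E = 143,452, U = 6,548, labor force = 150,000.
New unemployment rate = 6,548 / 150,000 = 4.37%.
Change = 4.37% − 8.87% = −4.50 percentage points.

The unemployment rate changes by −4.50 percentage points.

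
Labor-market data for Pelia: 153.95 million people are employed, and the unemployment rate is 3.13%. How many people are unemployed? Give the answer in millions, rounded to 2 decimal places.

Let U be the number unemployed. The labor force is E + U, and U/(E+U) = 0.0313.
So U = 0.0313 × 153.95 / (1 − 0.0313) = 4.8186 / 0.9687 ≈ 4.97 million.

About 4.97 million are unemployed.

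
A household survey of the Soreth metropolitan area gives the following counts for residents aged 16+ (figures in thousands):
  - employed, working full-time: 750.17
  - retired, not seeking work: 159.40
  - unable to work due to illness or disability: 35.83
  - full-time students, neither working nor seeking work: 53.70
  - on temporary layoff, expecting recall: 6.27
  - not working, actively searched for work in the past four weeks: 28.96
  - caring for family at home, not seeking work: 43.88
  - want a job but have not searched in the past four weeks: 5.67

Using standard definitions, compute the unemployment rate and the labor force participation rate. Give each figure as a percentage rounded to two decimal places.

Unemployment rate ≈ 4.49%; labor force participation rate ≈ 72.46%.

Employed = 750.17 thousand.
Unemployed = 6.27 + 28.96 = 35.23 thousand (jobless and actively searching, or on temporary layoff).
Labor force = 750.17 + 35.23 = 785.40 thousand.
Not in labor force = 159.40 + 35.83 + 53.70 + 43.88 + 5.67 = 298.48 thousand (those not working and not actively searching are outside the labor force — including those who want a job but have given up searching).
Civilian working-age population = 785.40 + 298.48 = 1,083.88 thousand.
Unemployment rate = 35.23 / 785.40 = 4.49%.
Labor force participation rate = 785.40 / 1,083.88 = 72.46%.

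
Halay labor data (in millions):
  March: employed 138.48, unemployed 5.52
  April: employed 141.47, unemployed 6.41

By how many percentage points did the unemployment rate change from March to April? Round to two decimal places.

March: labor force = 138.48 + 5.52 = 144.00; u = 5.52/144.00 = 3.83%.
April: labor force = 141.47 + 6.41 = 147.88; u = 6.41/147.88 = 4.33%.
Change = 4.33% − 3.83% = +0.50 pp.

The unemployment rate changed by +0.50 percentage points.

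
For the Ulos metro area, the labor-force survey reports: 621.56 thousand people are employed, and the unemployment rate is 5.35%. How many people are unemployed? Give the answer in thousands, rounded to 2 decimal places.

About 35.13 thousand are unemployed.

Let U be the number unemployed. The labor force is E + U, and U/(E+U) = 0.0535.
So U = 0.0535 × 621.56 / (1 − 0.0535) = 33.2535 / 0.9465 ≈ 35.13 thousand.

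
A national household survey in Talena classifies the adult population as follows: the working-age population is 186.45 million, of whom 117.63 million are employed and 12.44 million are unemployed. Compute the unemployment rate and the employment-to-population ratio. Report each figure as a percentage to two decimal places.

Labor force = employed + unemployed = 117.63 + 12.44 = 130.07 million.
Unemployment rate = 12.44 / 130.07 = 9.56%.
Employment-population ratio = 117.63 / 186.45 = 63.09%.

Unemployment rate ≈ 9.56%; employment-population ratio ≈ 63.09%.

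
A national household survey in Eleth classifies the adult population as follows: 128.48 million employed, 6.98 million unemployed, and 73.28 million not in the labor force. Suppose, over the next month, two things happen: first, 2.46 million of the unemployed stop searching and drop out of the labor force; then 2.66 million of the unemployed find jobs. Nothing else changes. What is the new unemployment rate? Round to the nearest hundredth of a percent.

New unemployment rate ≈ 1.40%.

Initially, labor force = 128.48 + 6.98 = 135.46 million, so u = 6.98/135.46 = 5.15%.
After the first change, unemployed and labor force both fall by 2.46 → E = 128.48, U = 4.52, labor force = 133.00 million.
After the second change, unemployed falls and employed rises by 2.66; labor force unchanged → E = 131.14, U = 1.86, labor force = 133.00 million.
New unemployment rate = 1.86 / 133.00 = 1.40%.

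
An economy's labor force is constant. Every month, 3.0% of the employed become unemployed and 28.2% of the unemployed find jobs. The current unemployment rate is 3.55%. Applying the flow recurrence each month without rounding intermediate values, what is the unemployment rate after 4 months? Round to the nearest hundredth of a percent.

With a fixed labor force, u_{t+1} = u_t + s·(1−u_t) − f·u_t = u_t·(1−s−f) + s.
Here 1−s−f = 0.688 and s = 0.030.
u_1 = 0.035500 × 0.688 + 0.030 = 0.054424.
u_2 = 0.054424 × 0.688 + 0.030 = 0.067444.
u_3 = 0.067444 × 0.688 + 0.030 = 0.076401.
u_4 = 0.076401 × 0.688 + 0.030 = 0.082564.

Unemployment rate after four months ≈ 8.26%.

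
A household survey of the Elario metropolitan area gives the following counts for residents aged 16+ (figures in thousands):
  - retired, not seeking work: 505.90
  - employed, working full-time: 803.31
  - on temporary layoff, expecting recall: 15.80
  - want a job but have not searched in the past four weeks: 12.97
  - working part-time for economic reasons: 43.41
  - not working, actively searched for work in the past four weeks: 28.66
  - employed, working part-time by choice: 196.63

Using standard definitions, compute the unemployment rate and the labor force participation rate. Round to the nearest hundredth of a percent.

Unemployment rate ≈ 4.09%; labor force participation rate ≈ 67.71%.

Employed = 803.31 + 43.41 + 196.63 = 1,043.35 thousand (anyone who worked, including part-time for economic reasons, counts as employed).
Unemployed = 15.80 + 28.66 = 44.46 thousand (jobless and actively searching, or on temporary layoff).
Labor force = 1,043.35 + 44.46 = 1,087.81 thousand.
Not in labor force = 505.90 + 12.97 = 518.87 thousand (those not working and not actively searching are outside the labor force — including those who want a job but have given up searching).
Civilian working-age population = 1,087.81 + 518.87 = 1,606.68 thousand.
Unemployment rate = 44.46 / 1,087.81 = 4.09%.
Labor force participation rate = 1,087.81 / 1,606.68 = 67.71%.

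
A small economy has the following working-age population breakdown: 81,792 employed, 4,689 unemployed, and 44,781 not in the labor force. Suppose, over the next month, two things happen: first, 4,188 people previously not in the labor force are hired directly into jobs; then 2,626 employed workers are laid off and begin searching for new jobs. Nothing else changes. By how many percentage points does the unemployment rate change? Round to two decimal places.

Initially, labor force = 81,792 + 4,689 = 86,481, so u = 4,689/86,481 = 5.42%.
After the first change, employed and labor force both rise by 4,188; unemployed unchanged → E = 85,980, U = 4,689, labor force = 90,669.
After the second change, employed falls and unemployed rises by 2,626; labor force unchanged → E = 83,354, U = 7,315, labor force = 90,669.
New unemployment rate = 7,315 / 90,669 = 8.07%.
Change = 8.07% − 5.42% = +2.65 percentage points.

The unemployment rate changes by +2.65 percentage points.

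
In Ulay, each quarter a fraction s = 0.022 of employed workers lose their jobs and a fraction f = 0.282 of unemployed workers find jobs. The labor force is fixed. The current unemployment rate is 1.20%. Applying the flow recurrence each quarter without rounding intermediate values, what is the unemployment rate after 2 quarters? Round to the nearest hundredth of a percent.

Unemployment rate after two quarters ≈ 4.31%.

With a fixed labor force, u_{t+1} = u_t + s·(1−u_t) − f·u_t = u_t·(1−s−f) + s.
Here 1−s−f = 0.696 and s = 0.022.
u_1 = 0.012000 × 0.696 + 0.022 = 0.030352.
u_2 = 0.030352 × 0.696 + 0.022 = 0.043125.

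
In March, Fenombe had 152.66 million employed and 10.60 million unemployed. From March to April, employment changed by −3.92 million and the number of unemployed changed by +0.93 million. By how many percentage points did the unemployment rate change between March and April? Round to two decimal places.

March: labor force = 152.66 + 10.60 = 163.26; u = 10.60/163.26 = 6.49%.
April: labor force = 148.74 + 11.53 = 160.27; u = 11.53/160.27 = 7.19%.
Change = 7.19% − 6.49% = +0.70 pp.

The unemployment rate changed by +0.70 percentage points.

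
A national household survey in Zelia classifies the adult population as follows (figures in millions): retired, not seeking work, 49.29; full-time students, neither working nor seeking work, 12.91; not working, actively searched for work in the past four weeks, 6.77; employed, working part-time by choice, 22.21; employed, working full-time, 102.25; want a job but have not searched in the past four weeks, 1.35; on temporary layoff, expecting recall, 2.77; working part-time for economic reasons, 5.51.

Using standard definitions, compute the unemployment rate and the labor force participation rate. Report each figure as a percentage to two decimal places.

Employed = 22.21 + 102.25 + 5.51 = 129.97 million (anyone who worked, including part-time for economic reasons, counts as employed).
Unemployed = 6.77 + 2.77 = 9.54 million (jobless and actively searching, or on temporary layoff).
Labor force = 129.97 + 9.54 = 139.51 million.
Not in labor force = 49.29 + 12.91 + 1.35 = 63.55 million (those not working and not actively searching are outside the labor force — including those who want a job but have given up searching).
Civilian working-age population = 139.51 + 63.55 = 203.06 million.
Unemployment rate = 9.54 / 139.51 = 6.84%.
Labor force participation rate = 139.51 / 203.06 = 68.70%.

Unemployment rate ≈ 6.84%; labor force participation rate ≈ 68.70%.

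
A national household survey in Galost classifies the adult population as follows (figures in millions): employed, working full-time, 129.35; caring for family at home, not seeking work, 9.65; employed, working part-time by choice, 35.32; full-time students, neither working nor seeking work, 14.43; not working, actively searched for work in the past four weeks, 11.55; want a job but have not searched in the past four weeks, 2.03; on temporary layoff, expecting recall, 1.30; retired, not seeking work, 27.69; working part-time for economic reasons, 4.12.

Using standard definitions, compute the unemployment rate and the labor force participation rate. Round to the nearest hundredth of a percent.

Employed = 129.35 + 35.32 + 4.12 = 168.79 million (anyone who worked, including part-time for economic reasons, counts as employed).
Unemployed = 11.55 + 1.30 = 12.85 million (jobless and actively searching, or on temporary layoff).
Labor force = 168.79 + 12.85 = 181.64 million.
Not in labor force = 9.65 + 14.43 + 2.03 + 27.69 = 53.80 million (those not working and not actively searching are outside the labor force — including those who want a job but have given up searching).
Civilian working-age population = 181.64 + 53.80 = 235.44 million.
Unemployment rate = 12.85 / 181.64 = 7.07%.
Labor force participation rate = 181.64 / 235.44 = 77.15%.

Unemployment rate ≈ 7.07%; labor force participation rate ≈ 77.15%.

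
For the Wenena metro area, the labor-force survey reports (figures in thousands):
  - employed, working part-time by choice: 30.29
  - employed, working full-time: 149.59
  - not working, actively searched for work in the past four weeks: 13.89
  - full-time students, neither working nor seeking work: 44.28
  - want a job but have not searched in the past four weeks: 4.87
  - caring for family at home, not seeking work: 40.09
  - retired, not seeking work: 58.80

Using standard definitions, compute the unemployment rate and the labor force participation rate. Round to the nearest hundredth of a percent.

Employed = 30.29 + 149.59 = 179.88 thousand.
Unemployed = 13.89 thousand.
Labor force = 179.88 + 13.89 = 193.77 thousand.
Not in labor force = 44.28 + 4.87 + 40.09 + 58.80 = 148.04 thousand (those not working and not actively searching are outside the labor force — including those who want a job but have given up searching).
Civilian working-age population = 193.77 + 148.04 = 341.81 thousand.
Unemployment rate = 13.89 / 193.77 = 7.17%.
Labor force participation rate = 193.77 / 341.81 = 56.69%.

Unemployment rate ≈ 7.17%; labor force participation rate ≈ 56.69%.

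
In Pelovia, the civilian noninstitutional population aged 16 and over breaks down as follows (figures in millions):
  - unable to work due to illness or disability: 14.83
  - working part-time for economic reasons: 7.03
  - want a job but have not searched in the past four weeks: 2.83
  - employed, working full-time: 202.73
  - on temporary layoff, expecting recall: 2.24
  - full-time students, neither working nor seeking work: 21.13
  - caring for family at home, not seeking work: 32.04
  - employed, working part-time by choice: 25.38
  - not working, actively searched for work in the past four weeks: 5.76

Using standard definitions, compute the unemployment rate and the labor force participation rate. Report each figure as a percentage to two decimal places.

Employed = 7.03 + 202.73 + 25.38 = 235.14 million (anyone who worked, including part-time for economic reasons, counts as employed).
Unemployed = 2.24 + 5.76 = 8.00 million (jobless and actively searching, or on temporary layoff).
Labor force = 235.14 + 8.00 = 243.14 million.
Not in labor force = 14.83 + 2.83 + 21.13 + 32.04 = 70.83 million (those not working and not actively searching are outside the labor force — including those who want a job but have given up searching).
Civilian working-age population = 243.14 + 70.83 = 313.97 million.
Unemployment rate = 8.00 / 243.14 = 3.29%.
Labor force participation rate = 243.14 / 313.97 = 77.44%.

Unemployment rate ≈ 3.29%; labor force participation rate ≈ 77.44%.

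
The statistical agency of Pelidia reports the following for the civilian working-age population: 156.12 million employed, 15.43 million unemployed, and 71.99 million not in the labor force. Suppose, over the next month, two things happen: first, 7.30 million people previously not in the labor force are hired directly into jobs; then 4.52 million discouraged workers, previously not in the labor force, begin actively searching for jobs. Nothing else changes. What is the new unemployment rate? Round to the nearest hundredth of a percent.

Initially, labor force = 156.12 + 15.43 = 171.55 million, so u = 15.43/171.55 = 8.99%.
After the first change, employed and labor force both rise by 7.30; unemployed unchanged → E = 163.42, U = 15.43, labor force = 178.85 million.
After the second change, unemployed and labor force both rise by 4.52 → E = 163.42, U = 19.95, labor force = 183.37 million.
New unemployment rate = 19.95 / 183.37 = 10.88%.

New unemployment rate ≈ 10.88%.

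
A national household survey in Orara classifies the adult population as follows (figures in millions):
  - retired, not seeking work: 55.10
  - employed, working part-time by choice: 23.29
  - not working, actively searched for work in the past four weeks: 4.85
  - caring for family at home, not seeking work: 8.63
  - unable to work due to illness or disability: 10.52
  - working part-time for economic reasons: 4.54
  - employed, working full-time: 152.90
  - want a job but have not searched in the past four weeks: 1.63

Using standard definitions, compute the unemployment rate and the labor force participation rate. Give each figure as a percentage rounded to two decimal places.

Unemployment rate ≈ 2.61%; labor force participation rate ≈ 70.98%.

Employed = 23.29 + 4.54 + 152.90 = 180.73 million (anyone who worked, including part-time for economic reasons, counts as employed).
Unemployed = 4.85 million.
Labor force = 180.73 + 4.85 = 185.58 million.
Not in labor force = 55.10 + 8.63 + 10.52 + 1.63 = 75.88 million (those not working and not actively searching are outside the labor force — including those who want a job but have given up searching).
Civilian working-age population = 185.58 + 75.88 = 261.46 million.
Unemployment rate = 4.85 / 185.58 = 2.61%.
Labor force participation rate = 185.58 / 261.46 = 70.98%.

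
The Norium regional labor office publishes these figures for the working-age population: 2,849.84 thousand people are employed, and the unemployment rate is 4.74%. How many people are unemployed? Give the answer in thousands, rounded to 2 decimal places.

About 141.80 thousand are unemployed.

Let U be the number unemployed. The labor force is E + U, and U/(E+U) = 0.0474.
So U = 0.0474 × 2,849.84 / (1 − 0.0474) = 135.0824 / 0.9526 ≈ 141.80 thousand.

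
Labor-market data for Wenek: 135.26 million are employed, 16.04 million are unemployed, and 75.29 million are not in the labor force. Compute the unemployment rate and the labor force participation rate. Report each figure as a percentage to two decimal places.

Labor force = employed + unemployed = 135.26 + 16.04 = 151.30 million.
Working-age population = 151.30 + 75.29 = 226.59 million.
Unemployment rate = 16.04 / 151.30 = 10.60%.
Labor force participation rate = 151.30 / 226.59 = 66.77%.

Unemployment rate ≈ 10.60%; labor force participation rate ≈ 66.77%.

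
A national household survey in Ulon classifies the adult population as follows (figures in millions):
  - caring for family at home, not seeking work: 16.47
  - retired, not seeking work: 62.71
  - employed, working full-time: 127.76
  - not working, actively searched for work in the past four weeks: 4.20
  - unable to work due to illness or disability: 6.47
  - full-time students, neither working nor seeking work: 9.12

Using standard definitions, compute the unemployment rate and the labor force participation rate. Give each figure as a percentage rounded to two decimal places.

Unemployment rate ≈ 3.18%; labor force participation rate ≈ 58.20%.

Employed = 127.76 million.
Unemployed = 4.20 million.
Labor force = 127.76 + 4.20 = 131.96 million.
Not in labor force = 16.47 + 62.71 + 6.47 + 9.12 = 94.77 million (those not working and not actively searching are outside the labor force).
Civilian working-age population = 131.96 + 94.77 = 226.73 million.
Unemployment rate = 4.20 / 131.96 = 3.18%.
Labor force participation rate = 131.96 / 226.73 = 58.20%.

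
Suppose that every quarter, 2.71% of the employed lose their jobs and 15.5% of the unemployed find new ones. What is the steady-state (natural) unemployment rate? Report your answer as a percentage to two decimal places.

At steady state the flows balance: s·E = f·U, so U/(E+U) = s/(s+f).
u* = 2.71 / (2.71 + 15.5) = 2.71 / 18.21 = 14.88%.

Steady-state unemployment rate ≈ 14.88%.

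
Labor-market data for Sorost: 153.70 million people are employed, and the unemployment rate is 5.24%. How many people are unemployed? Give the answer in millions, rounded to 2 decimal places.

About 8.50 million are unemployed.

Let U be the number unemployed. The labor force is E + U, and U/(E+U) = 0.0524.
So U = 0.0524 × 153.70 / (1 − 0.0524) = 8.0539 / 0.9476 ≈ 8.50 million.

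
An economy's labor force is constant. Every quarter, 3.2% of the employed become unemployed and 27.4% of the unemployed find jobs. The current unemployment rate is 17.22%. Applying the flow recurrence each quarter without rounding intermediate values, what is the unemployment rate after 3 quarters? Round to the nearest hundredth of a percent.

With a fixed labor force, u_{t+1} = u_t + s·(1−u_t) − f·u_t = u_t·(1−s−f) + s.
Here 1−s−f = 0.694 and s = 0.032.
u_1 = 0.172200 × 0.694 + 0.032 = 0.151507.
u_2 = 0.151507 × 0.694 + 0.032 = 0.137146.
u_3 = 0.137146 × 0.694 + 0.032 = 0.127179.

Unemployment rate after three quarters ≈ 12.72%.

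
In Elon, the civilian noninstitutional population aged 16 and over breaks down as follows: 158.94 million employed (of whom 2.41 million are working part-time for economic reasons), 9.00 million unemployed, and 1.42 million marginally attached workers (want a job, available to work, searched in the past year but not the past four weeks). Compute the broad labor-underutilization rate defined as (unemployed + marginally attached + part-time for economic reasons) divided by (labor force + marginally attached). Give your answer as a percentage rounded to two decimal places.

Broad underutilization rate ≈ 7.58%.

Labor force = 158.94 + 9.00 = 167.94 million.
Numerator = 9.00 + 1.42 + 2.41 = 12.83 million.
Denominator = 167.94 + 1.42 = 169.36 million.
Broad rate = 12.83 / 169.36 = 7.58%.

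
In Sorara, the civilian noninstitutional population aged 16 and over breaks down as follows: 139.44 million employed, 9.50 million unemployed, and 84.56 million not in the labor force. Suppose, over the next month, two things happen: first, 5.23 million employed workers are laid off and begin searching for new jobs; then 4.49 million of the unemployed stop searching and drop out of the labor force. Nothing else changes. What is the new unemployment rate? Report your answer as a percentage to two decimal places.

New unemployment rate ≈ 7.09%.

Initially, labor force = 139.44 + 9.50 = 148.94 million, so u = 9.50/148.94 = 6.38%.
After the first change, employed falls and unemployed rises by 5.23; labor force unchanged → E = 134.21, U = 14.73, labor force = 148.94 million.
After the second change, unemployed and labor force both fall by 4.49 → E = 134.21, U = 10.24, labor force = 144.45 million.
New unemployment rate = 10.24 / 144.45 = 7.09%.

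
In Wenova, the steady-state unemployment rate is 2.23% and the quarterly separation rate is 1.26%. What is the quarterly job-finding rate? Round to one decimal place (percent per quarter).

Job-finding rate ≈ 55.2% per quarter.

From u* = s/(s+f): f = s·(1−u)/u.
f = 1.26 × (1 − 0.0223) / 0.0223 = 1.2319 / 0.0223 ≈ 55.2% per quarter.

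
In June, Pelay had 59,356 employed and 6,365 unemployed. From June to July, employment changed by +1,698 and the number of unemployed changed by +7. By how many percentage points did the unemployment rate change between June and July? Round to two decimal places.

June: labor force = 59,356 + 6,365 = 65,721; u = 6,365/65,721 = 9.68%.
July: labor force = 61,054 + 6,372 = 67,426; u = 6,372/67,426 = 9.45%.
Change = 9.45% − 9.68% = −0.23 pp.

The unemployment rate changed by −0.23 percentage points.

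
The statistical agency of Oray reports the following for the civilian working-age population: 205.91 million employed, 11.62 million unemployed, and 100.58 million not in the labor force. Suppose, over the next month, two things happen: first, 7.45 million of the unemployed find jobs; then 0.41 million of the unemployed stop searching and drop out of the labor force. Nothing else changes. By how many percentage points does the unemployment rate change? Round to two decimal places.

Initially, labor force = 205.91 + 11.62 = 217.53 million, so u = 11.62/217.53 = 5.34%.
After the first change, unemployed falls and employed rises by 7.45; labor force unchanged → E = 213.36, U = 4.17, labor force = 217.53 million.
After the second change, unemployed and labor force both fall by 0.41 → E = 213.36, U = 3.76, labor force = 217.12 million.
New unemployment rate = 3.76 / 217.12 = 1.73%.
Change = 1.73% − 5.34% = −3.61 percentage points.

The unemployment rate changes by −3.61 percentage points.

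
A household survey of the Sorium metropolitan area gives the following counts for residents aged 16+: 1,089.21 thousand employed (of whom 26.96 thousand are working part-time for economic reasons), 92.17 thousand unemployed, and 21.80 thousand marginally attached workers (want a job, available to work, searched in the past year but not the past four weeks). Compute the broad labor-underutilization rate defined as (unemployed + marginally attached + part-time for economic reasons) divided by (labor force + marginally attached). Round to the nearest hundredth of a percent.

Broad underutilization rate ≈ 11.71%.

Labor force = 1,089.21 + 92.17 = 1,181.38 thousand.
Numerator = 92.17 + 21.80 + 26.96 = 140.93 thousand.
Denominator = 1,181.38 + 21.80 = 1,203.18 thousand.
Broad rate = 140.93 / 1,203.18 = 11.71%.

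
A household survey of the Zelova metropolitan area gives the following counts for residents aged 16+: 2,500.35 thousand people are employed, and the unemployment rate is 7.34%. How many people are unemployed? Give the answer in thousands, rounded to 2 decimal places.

About 198.06 thousand are unemployed.

Let U be the number unemployed. The labor force is E + U, and U/(E+U) = 0.0734.
So U = 0.0734 × 2,500.35 / (1 − 0.0734) = 183.5257 / 0.9266 ≈ 198.06 thousand.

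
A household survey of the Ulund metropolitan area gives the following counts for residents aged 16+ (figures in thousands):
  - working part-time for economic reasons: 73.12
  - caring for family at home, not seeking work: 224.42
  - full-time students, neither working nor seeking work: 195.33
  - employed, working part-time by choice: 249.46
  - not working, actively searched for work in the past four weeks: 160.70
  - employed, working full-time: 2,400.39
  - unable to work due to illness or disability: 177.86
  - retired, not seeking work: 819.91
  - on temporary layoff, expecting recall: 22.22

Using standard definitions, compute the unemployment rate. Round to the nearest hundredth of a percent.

Employed = 73.12 + 249.46 + 2,400.39 = 2,722.97 thousand (anyone who worked, including part-time for economic reasons, counts as employed).
Unemployed = 160.70 + 22.22 = 182.92 thousand (jobless and actively searching, or on temporary layoff).
Labor force = 2,722.97 + 182.92 = 2,905.89 thousand.
Unemployment rate = 182.92 / 2,905.89 = 6.29%.

Unemployment rate ≈ 6.29%.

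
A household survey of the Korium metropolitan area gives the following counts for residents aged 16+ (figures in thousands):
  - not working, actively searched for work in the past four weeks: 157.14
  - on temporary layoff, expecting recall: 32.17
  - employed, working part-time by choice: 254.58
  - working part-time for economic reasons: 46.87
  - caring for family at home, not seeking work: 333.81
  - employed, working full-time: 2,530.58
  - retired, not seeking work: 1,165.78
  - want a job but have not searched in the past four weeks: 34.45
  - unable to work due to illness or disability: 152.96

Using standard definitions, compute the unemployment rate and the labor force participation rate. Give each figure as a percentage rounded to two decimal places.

Employed = 254.58 + 46.87 + 2,530.58 = 2,832.03 thousand (anyone who worked, including part-time for economic reasons, counts as employed).
Unemployed = 157.14 + 32.17 = 189.31 thousand (jobless and actively searching, or on temporary layoff).
Labor force = 2,832.03 + 189.31 = 3,021.34 thousand.
Not in labor force = 333.81 + 1,165.78 + 34.45 + 152.96 = 1,687.00 thousand (those not working and not actively searching are outside the labor force — including those who want a job but have given up searching).
Civilian working-age population = 3,021.34 + 1,687.00 = 4,708.34 thousand.
Unemployment rate = 189.31 / 3,021.34 = 6.27%.
Labor force participation rate = 3,021.34 / 4,708.34 = 64.17%.

Unemployment rate ≈ 6.27%; labor force participation rate ≈ 64.17%.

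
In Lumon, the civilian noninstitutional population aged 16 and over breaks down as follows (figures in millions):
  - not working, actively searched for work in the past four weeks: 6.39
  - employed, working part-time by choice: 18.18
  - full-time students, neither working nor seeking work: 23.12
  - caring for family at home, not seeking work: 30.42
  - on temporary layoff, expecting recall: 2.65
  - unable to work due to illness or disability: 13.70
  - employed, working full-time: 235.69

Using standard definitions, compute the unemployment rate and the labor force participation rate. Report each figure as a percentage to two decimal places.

Employed = 18.18 + 235.69 = 253.87 million.
Unemployed = 6.39 + 2.65 = 9.04 million (jobless and actively searching, or on temporary layoff).
Labor force = 253.87 + 9.04 = 262.91 million.
Not in labor force = 23.12 + 30.42 + 13.70 = 67.24 million (those not working and not actively searching are outside the labor force).
Civilian working-age population = 262.91 + 67.24 = 330.15 million.
Unemployment rate = 9.04 / 262.91 = 3.44%.
Labor force participation rate = 262.91 / 330.15 = 79.63%.

Unemployment rate ≈ 3.44%; labor force participation rate ≈ 79.63%.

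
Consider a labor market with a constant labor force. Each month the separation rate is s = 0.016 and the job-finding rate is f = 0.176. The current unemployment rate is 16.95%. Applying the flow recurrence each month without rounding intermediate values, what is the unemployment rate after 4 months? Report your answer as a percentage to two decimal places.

With a fixed labor force, u_{t+1} = u_t + s·(1−u_t) − f·u_t = u_t·(1−s−f) + s.
Here 1−s−f = 0.808 and s = 0.016.
u_1 = 0.169500 × 0.808 + 0.016 = 0.152956.
u_2 = 0.152956 × 0.808 + 0.016 = 0.139588.
u_3 = 0.139588 × 0.808 + 0.016 = 0.128787.
u_4 = 0.128787 × 0.808 + 0.016 = 0.120060.

Unemployment rate after four months ≈ 12.01%.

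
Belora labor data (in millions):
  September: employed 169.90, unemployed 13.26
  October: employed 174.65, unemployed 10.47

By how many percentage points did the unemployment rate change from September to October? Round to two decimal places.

The unemployment rate changed by −1.58 percentage points.

September: labor force = 169.90 + 13.26 = 183.16; u = 13.26/183.16 = 7.24%.
October: labor force = 174.65 + 10.47 = 185.12; u = 10.47/185.12 = 5.66%.
Change = 5.66% − 7.24% = −1.58 pp.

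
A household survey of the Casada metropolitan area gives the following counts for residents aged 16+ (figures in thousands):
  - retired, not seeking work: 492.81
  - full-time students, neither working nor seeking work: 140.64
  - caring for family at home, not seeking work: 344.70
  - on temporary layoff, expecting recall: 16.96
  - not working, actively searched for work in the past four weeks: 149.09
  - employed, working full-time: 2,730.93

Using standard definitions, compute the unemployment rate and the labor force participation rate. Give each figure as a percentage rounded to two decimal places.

Unemployment rate ≈ 5.73%; labor force participation rate ≈ 74.76%.

Employed = 2,730.93 thousand.
Unemployed = 16.96 + 149.09 = 166.05 thousand (jobless and actively searching, or on temporary layoff).
Labor force = 2,730.93 + 166.05 = 2,896.98 thousand.
Not in labor force = 492.81 + 140.64 + 344.70 = 978.15 thousand (those not working and not actively searching are outside the labor force).
Civilian working-age population = 2,896.98 + 978.15 = 3,875.13 thousand.
Unemployment rate = 166.05 / 2,896.98 = 5.73%.
Labor force participation rate = 2,896.98 / 3,875.13 = 74.76%.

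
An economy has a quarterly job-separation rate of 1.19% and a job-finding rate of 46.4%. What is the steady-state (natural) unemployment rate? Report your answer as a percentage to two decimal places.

At steady state the flows balance: s·E = f·U, so U/(E+U) = s/(s+f).
u* = 1.19 / (1.19 + 46.4) = 1.19 / 47.59 = 2.50%.

Steady-state unemployment rate ≈ 2.50%.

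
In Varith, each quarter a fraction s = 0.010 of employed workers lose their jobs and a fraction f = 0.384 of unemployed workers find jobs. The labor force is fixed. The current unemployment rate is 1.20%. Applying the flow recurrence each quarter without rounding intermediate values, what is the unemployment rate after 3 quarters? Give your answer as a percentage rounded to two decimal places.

With a fixed labor force, u_{t+1} = u_t + s·(1−u_t) − f·u_t = u_t·(1−s−f) + s.
Here 1−s−f = 0.606 and s = 0.010.
u_1 = 0.012000 × 0.606 + 0.010 = 0.017272.
u_2 = 0.017272 × 0.606 + 0.010 = 0.020467.
u_3 = 0.020467 × 0.606 + 0.010 = 0.022403.

Unemployment rate after three quarters ≈ 2.24%.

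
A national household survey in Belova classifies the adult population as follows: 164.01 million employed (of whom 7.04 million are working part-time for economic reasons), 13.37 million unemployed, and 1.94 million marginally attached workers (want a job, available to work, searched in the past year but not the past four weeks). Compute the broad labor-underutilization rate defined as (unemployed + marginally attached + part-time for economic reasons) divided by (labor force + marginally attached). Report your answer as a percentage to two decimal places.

Labor force = 164.01 + 13.37 = 177.38 million.
Numerator = 13.37 + 1.94 + 7.04 = 22.35 million.
Denominator = 177.38 + 1.94 = 179.32 million.
Broad rate = 22.35 / 179.32 = 12.46%.

Broad underutilization rate ≈ 12.46%.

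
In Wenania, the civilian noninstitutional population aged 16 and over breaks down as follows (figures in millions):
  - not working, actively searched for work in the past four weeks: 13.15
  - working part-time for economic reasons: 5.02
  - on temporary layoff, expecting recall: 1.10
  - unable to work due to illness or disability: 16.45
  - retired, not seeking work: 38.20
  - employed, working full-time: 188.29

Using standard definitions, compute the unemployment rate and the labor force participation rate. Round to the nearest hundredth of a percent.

Employed = 5.02 + 188.29 = 193.31 million (anyone who worked, including part-time for economic reasons, counts as employed).
Unemployed = 13.15 + 1.10 = 14.25 million (jobless and actively searching, or on temporary layoff).
Labor force = 193.31 + 14.25 = 207.56 million.
Not in labor force = 16.45 + 38.20 = 54.65 million (those not working and not actively searching are outside the labor force).
Civilian working-age population = 207.56 + 54.65 = 262.21 million.
Unemployment rate = 14.25 / 207.56 = 6.87%.
Labor force participation rate = 207.56 / 262.21 = 79.16%.

Unemployment rate ≈ 6.87%; labor force participation rate ≈ 79.16%.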